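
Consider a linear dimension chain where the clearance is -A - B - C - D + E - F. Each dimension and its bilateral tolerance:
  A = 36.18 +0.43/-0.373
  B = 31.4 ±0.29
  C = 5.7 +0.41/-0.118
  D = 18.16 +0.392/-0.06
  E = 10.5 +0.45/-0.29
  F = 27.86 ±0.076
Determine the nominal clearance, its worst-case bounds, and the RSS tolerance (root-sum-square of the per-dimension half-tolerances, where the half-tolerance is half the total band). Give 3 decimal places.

Stack each dimension's contribution:
  -A: nom -36.180 → Σnom=-36.180; wc +0.373/-0.430 → slack +0.373/-0.430; half-tol=0.401, Σhalf²=0.161202
  -B: nom -31.400 → Σnom=-67.580; wc +0.290/-0.290 → slack +0.663/-0.720; half-tol=0.290, Σhalf²=0.245302
  -C: nom -5.700 → Σnom=-73.280; wc +0.118/-0.410 → slack +0.781/-1.130; half-tol=0.264, Σhalf²=0.314998
  -D: nom -18.160 → Σnom=-91.440; wc +0.060/-0.392 → slack +0.841/-1.522; half-tol=0.226, Σhalf²=0.366074
  +E: nom +10.500 → Σnom=-80.940; wc +0.450/-0.290 → slack +1.291/-1.812; half-tol=0.370, Σhalf²=0.502974
  -F: nom -27.860 → Σnom=-108.800; wc +0.076/-0.076 → slack +1.367/-1.888; half-tol=0.076, Σhalf²=0.508750
Nominal = -108.800. Worst-case = [-108.800 - 1.888, -108.800 + 1.367] = [-110.688, -107.433]. RSS = √0.508750 = 0.713.

nominal=-108.800 wc=[-110.688,-107.433] rss=0.713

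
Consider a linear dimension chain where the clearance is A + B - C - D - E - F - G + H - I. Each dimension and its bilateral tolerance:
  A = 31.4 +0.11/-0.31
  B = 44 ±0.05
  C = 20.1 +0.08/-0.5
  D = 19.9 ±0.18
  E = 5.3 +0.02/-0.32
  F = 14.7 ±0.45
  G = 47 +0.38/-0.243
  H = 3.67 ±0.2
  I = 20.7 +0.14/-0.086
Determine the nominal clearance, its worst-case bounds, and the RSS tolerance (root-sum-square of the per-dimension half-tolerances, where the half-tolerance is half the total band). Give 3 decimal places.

Stack each dimension's contribution:
  +A: nom +31.400 → Σnom=31.400; wc +0.110/-0.310 → slack +0.110/-0.310; half-tol=0.210, Σhalf²=0.044100
  +B: nom +44.000 → Σnom=75.400; wc +0.050/-0.050 → slack +0.160/-0.360; half-tol=0.050, Σhalf²=0.046600
  -C: nom -20.100 → Σnom=55.300; wc +0.500/-0.080 → slack +0.660/-0.440; half-tol=0.290, Σhalf²=0.130700
  -D: nom -19.900 → Σnom=35.400; wc +0.180/-0.180 → slack +0.840/-0.620; half-tol=0.180, Σhalf²=0.163100
  -E: nom -5.300 → Σnom=30.100; wc +0.320/-0.020 → slack +1.160/-0.640; half-tol=0.170, Σhalf²=0.192000
  -F: nom -14.700 → Σnom=15.400; wc +0.450/-0.450 → slack +1.610/-1.090; half-tol=0.450, Σhalf²=0.394500
  -G: nom -47.000 → Σnom=-31.600; wc +0.243/-0.380 → slack +1.853/-1.470; half-tol=0.311, Σhalf²=0.491532
  +H: nom +3.670 → Σnom=-27.930; wc +0.200/-0.200 → slack +2.053/-1.670; half-tol=0.200, Σhalf²=0.531532
  -I: nom -20.700 → Σnom=-48.630; wc +0.086/-0.140 → slack +2.139/-1.810; half-tol=0.113, Σhalf²=0.544301
Nominal = -48.630. Worst-case = [-48.630 - 1.810, -48.630 + 2.139] = [-50.440, -46.491]. RSS = √0.544301 = 0.738.

nominal=-48.630 wc=[-50.440,-46.491] rss=0.738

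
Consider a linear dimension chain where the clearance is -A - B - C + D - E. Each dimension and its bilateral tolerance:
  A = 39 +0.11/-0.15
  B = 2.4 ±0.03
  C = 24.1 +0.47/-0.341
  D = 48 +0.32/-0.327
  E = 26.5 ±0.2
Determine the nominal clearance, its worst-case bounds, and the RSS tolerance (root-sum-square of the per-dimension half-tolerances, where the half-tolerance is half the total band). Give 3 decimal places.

Stack each dimension's contribution:
  -A: nom -39.000 → Σnom=-39.000; wc +0.150/-0.110 → slack +0.150/-0.110; half-tol=0.130, Σhalf²=0.016900
  -B: nom -2.400 → Σnom=-41.400; wc +0.030/-0.030 → slack +0.180/-0.140; half-tol=0.030, Σhalf²=0.017800
  -C: nom -24.100 → Σnom=-65.500; wc +0.341/-0.470 → slack +0.521/-0.610; half-tol=0.405, Σhalf²=0.182230
  +D: nom +48.000 → Σnom=-17.500; wc +0.320/-0.327 → slack +0.841/-0.937; half-tol=0.324, Σhalf²=0.286882
  -E: nom -26.500 → Σnom=-44.000; wc +0.200/-0.200 → slack +1.041/-1.137; half-tol=0.200, Σhalf²=0.326882
Nominal = -44.000. Worst-case = [-44.000 - 1.137, -44.000 + 1.041] = [-45.137, -42.959]. RSS = √0.326882 = 0.572.

nominal=-44.000 wc=[-45.137,-42.959] rss=0.572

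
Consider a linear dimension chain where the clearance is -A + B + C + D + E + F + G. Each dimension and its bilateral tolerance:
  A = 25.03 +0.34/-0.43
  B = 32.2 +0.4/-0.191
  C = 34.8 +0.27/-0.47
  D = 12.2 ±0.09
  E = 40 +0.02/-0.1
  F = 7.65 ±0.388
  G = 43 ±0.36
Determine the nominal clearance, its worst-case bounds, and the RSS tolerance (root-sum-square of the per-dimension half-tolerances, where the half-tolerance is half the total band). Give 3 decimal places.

Stack each dimension's contribution:
  -A: nom -25.030 → Σnom=-25.030; wc +0.430/-0.340 → slack +0.430/-0.340; half-tol=0.385, Σhalf²=0.148225
  +B: nom +32.200 → Σnom=7.170; wc +0.400/-0.191 → slack +0.830/-0.531; half-tol=0.295, Σhalf²=0.235545
  +C: nom +34.800 → Σnom=41.970; wc +0.270/-0.470 → slack +1.100/-1.001; half-tol=0.370, Σhalf²=0.372445
  +D: nom +12.200 → Σnom=54.170; wc +0.090/-0.090 → slack +1.190/-1.091; half-tol=0.090, Σhalf²=0.380545
  +E: nom +40.000 → Σnom=94.170; wc +0.020/-0.100 → slack +1.210/-1.191; half-tol=0.060, Σhalf²=0.384145
  +F: nom +7.650 → Σnom=101.820; wc +0.388/-0.388 → slack +1.598/-1.579; half-tol=0.388, Σhalf²=0.534689
  +G: nom +43.000 → Σnom=144.820; wc +0.360/-0.360 → slack +1.958/-1.939; half-tol=0.360, Σhalf²=0.664289
Nominal = 144.820. Worst-case = [144.820 - 1.939, 144.820 + 1.958] = [142.881, 146.778]. RSS = √0.664289 = 0.815.

nominal=144.820 wc=[142.881,146.778] rss=0.815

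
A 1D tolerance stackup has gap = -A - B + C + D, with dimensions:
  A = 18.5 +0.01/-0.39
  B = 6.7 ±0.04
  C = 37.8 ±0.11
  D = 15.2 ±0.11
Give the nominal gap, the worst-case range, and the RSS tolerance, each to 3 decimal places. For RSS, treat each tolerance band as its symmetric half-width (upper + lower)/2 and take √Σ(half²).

nominal=27.800 wc=[27.530,28.450] rss=0.257

Stack each dimension's contribution:
  -A: nom -18.500 → Σnom=-18.500; wc +0.390/-0.010 → slack +0.390/-0.010; half-tol=0.200, Σhalf²=0.040000
  -B: nom -6.700 → Σnom=-25.200; wc +0.040/-0.040 → slack +0.430/-0.050; half-tol=0.040, Σhalf²=0.041600
  +C: nom +37.800 → Σnom=12.600; wc +0.110/-0.110 → slack +0.540/-0.160; half-tol=0.110, Σhalf²=0.053700
  +D: nom +15.200 → Σnom=27.800; wc +0.110/-0.110 → slack +0.650/-0.270; half-tol=0.110, Σhalf²=0.065800
Nominal = 27.800. Worst-case = [27.800 - 0.270, 27.800 + 0.650] = [27.530, 28.450]. RSS = √0.065800 = 0.257.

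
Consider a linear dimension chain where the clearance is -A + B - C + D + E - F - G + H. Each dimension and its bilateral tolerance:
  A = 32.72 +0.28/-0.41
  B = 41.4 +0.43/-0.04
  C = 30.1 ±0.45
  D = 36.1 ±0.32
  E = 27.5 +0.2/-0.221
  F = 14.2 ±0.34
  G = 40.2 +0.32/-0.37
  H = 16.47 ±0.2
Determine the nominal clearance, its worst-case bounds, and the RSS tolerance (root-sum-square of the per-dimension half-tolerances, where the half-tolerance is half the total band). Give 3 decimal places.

Stack each dimension's contribution:
  -A: nom -32.720 → Σnom=-32.720; wc +0.410/-0.280 → slack +0.410/-0.280; half-tol=0.345, Σhalf²=0.119025
  +B: nom +41.400 → Σnom=8.680; wc +0.430/-0.040 → slack +0.840/-0.320; half-tol=0.235, Σhalf²=0.174250
  -C: nom -30.100 → Σnom=-21.420; wc +0.450/-0.450 → slack +1.290/-0.770; half-tol=0.450, Σhalf²=0.376750
  +D: nom +36.100 → Σnom=14.680; wc +0.320/-0.320 → slack +1.610/-1.090; half-tol=0.320, Σhalf²=0.479150
  +E: nom +27.500 → Σnom=42.180; wc +0.200/-0.221 → slack +1.810/-1.311; half-tol=0.211, Σhalf²=0.523460
  -F: nom -14.200 → Σnom=27.980; wc +0.340/-0.340 → slack +2.150/-1.651; half-tol=0.340, Σhalf²=0.639060
  -G: nom -40.200 → Σnom=-12.220; wc +0.370/-0.320 → slack +2.520/-1.971; half-tol=0.345, Σhalf²=0.758085
  +H: nom +16.470 → Σnom=4.250; wc +0.200/-0.200 → slack +2.720/-2.171; half-tol=0.200, Σhalf²=0.798085
Nominal = 4.250. Worst-case = [4.250 - 2.171, 4.250 + 2.720] = [2.079, 6.970]. RSS = √0.798085 = 0.893.

nominal=4.250 wc=[2.079,6.970] rss=0.893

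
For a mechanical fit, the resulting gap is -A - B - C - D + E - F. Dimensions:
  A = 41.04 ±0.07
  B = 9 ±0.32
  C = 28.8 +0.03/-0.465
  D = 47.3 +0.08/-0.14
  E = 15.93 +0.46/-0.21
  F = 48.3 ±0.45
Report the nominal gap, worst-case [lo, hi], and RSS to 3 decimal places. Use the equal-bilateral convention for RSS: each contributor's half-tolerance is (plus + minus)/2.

nominal=-158.510 wc=[-159.670,-156.605] rss=0.704

Stack each dimension's contribution:
  -A: nom -41.040 → Σnom=-41.040; wc +0.070/-0.070 → slack +0.070/-0.070; half-tol=0.070, Σhalf²=0.004900
  -B: nom -9.000 → Σnom=-50.040; wc +0.320/-0.320 → slack +0.390/-0.390; half-tol=0.320, Σhalf²=0.107300
  -C: nom -28.800 → Σnom=-78.840; wc +0.465/-0.030 → slack +0.855/-0.420; half-tol=0.247, Σhalf²=0.168556
  -D: nom -47.300 → Σnom=-126.140; wc +0.140/-0.080 → slack +0.995/-0.500; half-tol=0.110, Σhalf²=0.180656
  +E: nom +15.930 → Σnom=-110.210; wc +0.460/-0.210 → slack +1.455/-0.710; half-tol=0.335, Σhalf²=0.292881
  -F: nom -48.300 → Σnom=-158.510; wc +0.450/-0.450 → slack +1.905/-1.160; half-tol=0.450, Σhalf²=0.495381
Nominal = -158.510. Worst-case = [-158.510 - 1.160, -158.510 + 1.905] = [-159.670, -156.605]. RSS = √0.495381 = 0.704.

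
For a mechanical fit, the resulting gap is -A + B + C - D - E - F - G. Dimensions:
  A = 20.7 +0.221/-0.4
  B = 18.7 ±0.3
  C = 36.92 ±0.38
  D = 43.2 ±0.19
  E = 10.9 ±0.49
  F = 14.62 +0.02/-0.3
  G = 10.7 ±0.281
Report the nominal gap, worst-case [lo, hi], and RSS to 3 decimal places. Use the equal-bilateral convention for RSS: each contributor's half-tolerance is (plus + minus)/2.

Stack each dimension's contribution:
  -A: nom -20.700 → Σnom=-20.700; wc +0.400/-0.221 → slack +0.400/-0.221; half-tol=0.310, Σhalf²=0.096410
  +B: nom +18.700 → Σnom=-2.000; wc +0.300/-0.300 → slack +0.700/-0.521; half-tol=0.300, Σhalf²=0.186410
  +C: nom +36.920 → Σnom=34.920; wc +0.380/-0.380 → slack +1.080/-0.901; half-tol=0.380, Σhalf²=0.330810
  -D: nom -43.200 → Σnom=-8.280; wc +0.190/-0.190 → slack +1.270/-1.091; half-tol=0.190, Σhalf²=0.366910
  -E: nom -10.900 → Σnom=-19.180; wc +0.490/-0.490 → slack +1.760/-1.581; half-tol=0.490, Σhalf²=0.607010
  -F: nom -14.620 → Σnom=-33.800; wc +0.300/-0.020 → slack +2.060/-1.601; half-tol=0.160, Σhalf²=0.632610
  -G: nom -10.700 → Σnom=-44.500; wc +0.281/-0.281 → slack +2.341/-1.882; half-tol=0.281, Σhalf²=0.711571
Nominal = -44.500. Worst-case = [-44.500 - 1.882, -44.500 + 2.341] = [-46.382, -42.159]. RSS = √0.711571 = 0.844.

nominal=-44.500 wc=[-46.382,-42.159] rss=0.844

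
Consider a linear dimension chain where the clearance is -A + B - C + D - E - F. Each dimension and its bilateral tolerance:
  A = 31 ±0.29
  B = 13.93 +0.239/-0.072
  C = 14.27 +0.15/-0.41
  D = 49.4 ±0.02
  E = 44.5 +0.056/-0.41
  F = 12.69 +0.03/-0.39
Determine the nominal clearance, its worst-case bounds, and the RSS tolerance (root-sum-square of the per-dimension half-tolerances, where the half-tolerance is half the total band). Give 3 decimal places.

nominal=-39.130 wc=[-39.748,-37.371] rss=0.534

Stack each dimension's contribution:
  -A: nom -31.000 → Σnom=-31.000; wc +0.290/-0.290 → slack +0.290/-0.290; half-tol=0.290, Σhalf²=0.084100
  +B: nom +13.930 → Σnom=-17.070; wc +0.239/-0.072 → slack +0.529/-0.362; half-tol=0.155, Σhalf²=0.108280
  -C: nom -14.270 → Σnom=-31.340; wc +0.410/-0.150 → slack +0.939/-0.512; half-tol=0.280, Σhalf²=0.186680
  +D: nom +49.400 → Σnom=18.060; wc +0.020/-0.020 → slack +0.959/-0.532; half-tol=0.020, Σhalf²=0.187080
  -E: nom -44.500 → Σnom=-26.440; wc +0.410/-0.056 → slack +1.369/-0.588; half-tol=0.233, Σhalf²=0.241369
  -F: nom -12.690 → Σnom=-39.130; wc +0.390/-0.030 → slack +1.759/-0.618; half-tol=0.210, Σhalf²=0.285469
Nominal = -39.130. Worst-case = [-39.130 - 0.618, -39.130 + 1.759] = [-39.748, -37.371]. RSS = √0.285469 = 0.534.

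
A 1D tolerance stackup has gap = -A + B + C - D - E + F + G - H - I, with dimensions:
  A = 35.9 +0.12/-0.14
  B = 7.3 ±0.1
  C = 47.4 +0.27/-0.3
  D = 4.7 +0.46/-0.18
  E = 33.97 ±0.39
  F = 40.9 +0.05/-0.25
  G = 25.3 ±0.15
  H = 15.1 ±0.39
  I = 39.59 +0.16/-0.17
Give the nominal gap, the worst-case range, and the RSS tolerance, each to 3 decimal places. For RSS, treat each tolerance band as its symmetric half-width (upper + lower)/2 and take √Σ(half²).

Stack each dimension's contribution:
  -A: nom -35.900 → Σnom=-35.900; wc +0.140/-0.120 → slack +0.140/-0.120; half-tol=0.130, Σhalf²=0.016900
  +B: nom +7.300 → Σnom=-28.600; wc +0.100/-0.100 → slack +0.240/-0.220; half-tol=0.100, Σhalf²=0.026900
  +C: nom +47.400 → Σnom=18.800; wc +0.270/-0.300 → slack +0.510/-0.520; half-tol=0.285, Σhalf²=0.108125
  -D: nom -4.700 → Σnom=14.100; wc +0.180/-0.460 → slack +0.690/-0.980; half-tol=0.320, Σhalf²=0.210525
  -E: nom -33.970 → Σnom=-19.870; wc +0.390/-0.390 → slack +1.080/-1.370; half-tol=0.390, Σhalf²=0.362625
  +F: nom +40.900 → Σnom=21.030; wc +0.050/-0.250 → slack +1.130/-1.620; half-tol=0.150, Σhalf²=0.385125
  +G: nom +25.300 → Σnom=46.330; wc +0.150/-0.150 → slack +1.280/-1.770; half-tol=0.150, Σhalf²=0.407625
  -H: nom -15.100 → Σnom=31.230; wc +0.390/-0.390 → slack +1.670/-2.160; half-tol=0.390, Σhalf²=0.559725
  -I: nom -39.590 → Σnom=-8.360; wc +0.170/-0.160 → slack +1.840/-2.320; half-tol=0.165, Σhalf²=0.586950
Nominal = -8.360. Worst-case = [-8.360 - 2.320, -8.360 + 1.840] = [-10.680, -6.520]. RSS = √0.586950 = 0.766.

nominal=-8.360 wc=[-10.680,-6.520] rss=0.766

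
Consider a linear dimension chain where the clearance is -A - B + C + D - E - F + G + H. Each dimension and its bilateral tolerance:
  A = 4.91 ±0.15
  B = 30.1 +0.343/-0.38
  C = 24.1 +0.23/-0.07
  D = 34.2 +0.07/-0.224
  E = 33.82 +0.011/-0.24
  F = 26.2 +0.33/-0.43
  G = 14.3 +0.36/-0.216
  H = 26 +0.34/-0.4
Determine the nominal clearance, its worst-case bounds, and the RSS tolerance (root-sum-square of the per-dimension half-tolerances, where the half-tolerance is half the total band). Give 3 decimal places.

nominal=3.570 wc=[1.826,5.770] rss=0.760

Stack each dimension's contribution:
  -A: nom -4.910 → Σnom=-4.910; wc +0.150/-0.150 → slack +0.150/-0.150; half-tol=0.150, Σhalf²=0.022500
  -B: nom -30.100 → Σnom=-35.010; wc +0.380/-0.343 → slack +0.530/-0.493; half-tol=0.362, Σhalf²=0.153182
  +C: nom +24.100 → Σnom=-10.910; wc +0.230/-0.070 → slack +0.760/-0.563; half-tol=0.150, Σhalf²=0.175682
  +D: nom +34.200 → Σnom=23.290; wc +0.070/-0.224 → slack +0.830/-0.787; half-tol=0.147, Σhalf²=0.197291
  -E: nom -33.820 → Σnom=-10.530; wc +0.240/-0.011 → slack +1.070/-0.798; half-tol=0.126, Σhalf²=0.213042
  -F: nom -26.200 → Σnom=-36.730; wc +0.430/-0.330 → slack +1.500/-1.128; half-tol=0.380, Σhalf²=0.357442
  +G: nom +14.300 → Σnom=-22.430; wc +0.360/-0.216 → slack +1.860/-1.344; half-tol=0.288, Σhalf²=0.440386
  +H: nom +26.000 → Σnom=3.570; wc +0.340/-0.400 → slack +2.200/-1.744; half-tol=0.370, Σhalf²=0.577286
Nominal = 3.570. Worst-case = [3.570 - 1.744, 3.570 + 2.200] = [1.826, 5.770]. RSS = √0.577286 = 0.760.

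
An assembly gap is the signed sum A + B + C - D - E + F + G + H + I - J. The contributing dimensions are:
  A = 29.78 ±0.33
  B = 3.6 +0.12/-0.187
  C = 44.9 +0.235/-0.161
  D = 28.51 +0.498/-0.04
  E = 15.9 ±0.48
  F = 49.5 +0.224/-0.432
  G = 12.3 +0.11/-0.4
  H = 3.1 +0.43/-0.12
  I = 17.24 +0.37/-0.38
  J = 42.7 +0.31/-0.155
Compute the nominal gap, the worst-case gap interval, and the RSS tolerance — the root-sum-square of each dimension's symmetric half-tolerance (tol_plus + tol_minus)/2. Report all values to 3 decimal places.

Stack each dimension's contribution:
  +A: nom +29.780 → Σnom=29.780; wc +0.330/-0.330 → slack +0.330/-0.330; half-tol=0.330, Σhalf²=0.108900
  +B: nom +3.600 → Σnom=33.380; wc +0.120/-0.187 → slack +0.450/-0.517; half-tol=0.153, Σhalf²=0.132462
  +C: nom +44.900 → Σnom=78.280; wc +0.235/-0.161 → slack +0.685/-0.678; half-tol=0.198, Σhalf²=0.171666
  -D: nom -28.510 → Σnom=49.770; wc +0.040/-0.498 → slack +0.725/-1.176; half-tol=0.269, Σhalf²=0.244027
  -E: nom -15.900 → Σnom=33.870; wc +0.480/-0.480 → slack +1.205/-1.656; half-tol=0.480, Σhalf²=0.474427
  +F: nom +49.500 → Σnom=83.370; wc +0.224/-0.432 → slack +1.429/-2.088; half-tol=0.328, Σhalf²=0.582011
  +G: nom +12.300 → Σnom=95.670; wc +0.110/-0.400 → slack +1.539/-2.488; half-tol=0.255, Σhalf²=0.647036
  +H: nom +3.100 → Σnom=98.770; wc +0.430/-0.120 → slack +1.969/-2.608; half-tol=0.275, Σhalf²=0.722661
  +I: nom +17.240 → Σnom=116.010; wc +0.370/-0.380 → slack +2.339/-2.988; half-tol=0.375, Σhalf²=0.863286
  -J: nom -42.700 → Σnom=73.310; wc +0.155/-0.310 → slack +2.494/-3.298; half-tol=0.232, Σhalf²=0.917343
Nominal = 73.310. Worst-case = [73.310 - 3.298, 73.310 + 2.494] = [70.012, 75.804]. RSS = √0.917343 = 0.958.

nominal=73.310 wc=[70.012,75.804] rss=0.958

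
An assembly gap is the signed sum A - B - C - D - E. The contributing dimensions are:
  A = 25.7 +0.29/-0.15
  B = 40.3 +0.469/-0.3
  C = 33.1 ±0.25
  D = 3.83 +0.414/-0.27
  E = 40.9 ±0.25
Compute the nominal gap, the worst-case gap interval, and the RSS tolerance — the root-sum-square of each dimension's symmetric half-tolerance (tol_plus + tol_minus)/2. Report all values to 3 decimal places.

Stack each dimension's contribution:
  +A: nom +25.700 → Σnom=25.700; wc +0.290/-0.150 → slack +0.290/-0.150; half-tol=0.220, Σhalf²=0.048400
  -B: nom -40.300 → Σnom=-14.600; wc +0.300/-0.469 → slack +0.590/-0.619; half-tol=0.384, Σhalf²=0.196240
  -C: nom -33.100 → Σnom=-47.700; wc +0.250/-0.250 → slack +0.840/-0.869; half-tol=0.250, Σhalf²=0.258740
  -D: nom -3.830 → Σnom=-51.530; wc +0.270/-0.414 → slack +1.110/-1.283; half-tol=0.342, Σhalf²=0.375704
  -E: nom -40.900 → Σnom=-92.430; wc +0.250/-0.250 → slack +1.360/-1.533; half-tol=0.250, Σhalf²=0.438204
Nominal = -92.430. Worst-case = [-92.430 - 1.533, -92.430 + 1.360] = [-93.963, -91.070]. RSS = √0.438204 = 0.662.

nominal=-92.430 wc=[-93.963,-91.070] rss=0.662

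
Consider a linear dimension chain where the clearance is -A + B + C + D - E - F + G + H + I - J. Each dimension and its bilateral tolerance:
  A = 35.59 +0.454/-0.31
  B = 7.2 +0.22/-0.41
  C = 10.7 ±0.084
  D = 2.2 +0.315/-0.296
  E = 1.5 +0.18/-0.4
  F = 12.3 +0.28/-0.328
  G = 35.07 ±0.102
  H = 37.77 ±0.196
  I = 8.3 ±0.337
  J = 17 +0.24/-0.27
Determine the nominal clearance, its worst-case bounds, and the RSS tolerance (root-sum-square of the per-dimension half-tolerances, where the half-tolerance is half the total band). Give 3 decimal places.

Stack each dimension's contribution:
  -A: nom -35.590 → Σnom=-35.590; wc +0.310/-0.454 → slack +0.310/-0.454; half-tol=0.382, Σhalf²=0.145924
  +B: nom +7.200 → Σnom=-28.390; wc +0.220/-0.410 → slack +0.530/-0.864; half-tol=0.315, Σhalf²=0.245149
  +C: nom +10.700 → Σnom=-17.690; wc +0.084/-0.084 → slack +0.614/-0.948; half-tol=0.084, Σhalf²=0.252205
  +D: nom +2.200 → Σnom=-15.490; wc +0.315/-0.296 → slack +0.929/-1.244; half-tol=0.305, Σhalf²=0.345535
  -E: nom -1.500 → Σnom=-16.990; wc +0.400/-0.180 → slack +1.329/-1.424; half-tol=0.290, Σhalf²=0.429635
  -F: nom -12.300 → Σnom=-29.290; wc +0.328/-0.280 → slack +1.657/-1.704; half-tol=0.304, Σhalf²=0.522051
  +G: nom +35.070 → Σnom=5.780; wc +0.102/-0.102 → slack +1.759/-1.806; half-tol=0.102, Σhalf²=0.532455
  +H: nom +37.770 → Σnom=43.550; wc +0.196/-0.196 → slack +1.955/-2.002; half-tol=0.196, Σhalf²=0.570871
  +I: nom +8.300 → Σnom=51.850; wc +0.337/-0.337 → slack +2.292/-2.339; half-tol=0.337, Σhalf²=0.684440
  -J: nom -17.000 → Σnom=34.850; wc +0.270/-0.240 → slack +2.562/-2.579; half-tol=0.255, Σhalf²=0.749465
Nominal = 34.850. Worst-case = [34.850 - 2.579, 34.850 + 2.562] = [32.271, 37.412]. RSS = √0.749465 = 0.866.

nominal=34.850 wc=[32.271,37.412] rss=0.866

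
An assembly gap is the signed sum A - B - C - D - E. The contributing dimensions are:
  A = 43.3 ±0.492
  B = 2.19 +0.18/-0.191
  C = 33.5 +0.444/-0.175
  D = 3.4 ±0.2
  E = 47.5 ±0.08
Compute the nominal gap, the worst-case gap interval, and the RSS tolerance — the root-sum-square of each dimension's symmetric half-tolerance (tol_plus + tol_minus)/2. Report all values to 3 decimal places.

nominal=-43.290 wc=[-44.686,-42.152] rss=0.647

Stack each dimension's contribution:
  +A: nom +43.300 → Σnom=43.300; wc +0.492/-0.492 → slack +0.492/-0.492; half-tol=0.492, Σhalf²=0.242064
  -B: nom -2.190 → Σnom=41.110; wc +0.191/-0.180 → slack +0.683/-0.672; half-tol=0.185, Σhalf²=0.276474
  -C: nom -33.500 → Σnom=7.610; wc +0.175/-0.444 → slack +0.858/-1.116; half-tol=0.309, Σhalf²=0.372264
  -D: nom -3.400 → Σnom=4.210; wc +0.200/-0.200 → slack +1.058/-1.316; half-tol=0.200, Σhalf²=0.412265
  -E: nom -47.500 → Σnom=-43.290; wc +0.080/-0.080 → slack +1.138/-1.396; half-tol=0.080, Σhalf²=0.418665
Nominal = -43.290. Worst-case = [-43.290 - 1.396, -43.290 + 1.138] = [-44.686, -42.152]. RSS = √0.418665 = 0.647.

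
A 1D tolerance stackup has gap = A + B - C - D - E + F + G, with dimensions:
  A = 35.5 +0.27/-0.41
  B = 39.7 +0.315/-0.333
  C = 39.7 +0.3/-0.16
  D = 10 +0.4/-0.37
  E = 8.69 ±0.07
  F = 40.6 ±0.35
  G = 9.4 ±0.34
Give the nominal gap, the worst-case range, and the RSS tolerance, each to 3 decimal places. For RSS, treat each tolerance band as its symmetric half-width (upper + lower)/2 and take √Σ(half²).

nominal=66.810 wc=[64.607,68.685] rss=0.815

Stack each dimension's contribution:
  +A: nom +35.500 → Σnom=35.500; wc +0.270/-0.410 → slack +0.270/-0.410; half-tol=0.340, Σhalf²=0.115600
  +B: nom +39.700 → Σnom=75.200; wc +0.315/-0.333 → slack +0.585/-0.743; half-tol=0.324, Σhalf²=0.220576
  -C: nom -39.700 → Σnom=35.500; wc +0.160/-0.300 → slack +0.745/-1.043; half-tol=0.230, Σhalf²=0.273476
  -D: nom -10.000 → Σnom=25.500; wc +0.370/-0.400 → slack +1.115/-1.443; half-tol=0.385, Σhalf²=0.421701
  -E: nom -8.690 → Σnom=16.810; wc +0.070/-0.070 → slack +1.185/-1.513; half-tol=0.070, Σhalf²=0.426601
  +F: nom +40.600 → Σnom=57.410; wc +0.350/-0.350 → slack +1.535/-1.863; half-tol=0.350, Σhalf²=0.549101
  +G: nom +9.400 → Σnom=66.810; wc +0.340/-0.340 → slack +1.875/-2.203; half-tol=0.340, Σhalf²=0.664701
Nominal = 66.810. Worst-case = [66.810 - 2.203, 66.810 + 1.875] = [64.607, 68.685]. RSS = √0.664701 = 0.815.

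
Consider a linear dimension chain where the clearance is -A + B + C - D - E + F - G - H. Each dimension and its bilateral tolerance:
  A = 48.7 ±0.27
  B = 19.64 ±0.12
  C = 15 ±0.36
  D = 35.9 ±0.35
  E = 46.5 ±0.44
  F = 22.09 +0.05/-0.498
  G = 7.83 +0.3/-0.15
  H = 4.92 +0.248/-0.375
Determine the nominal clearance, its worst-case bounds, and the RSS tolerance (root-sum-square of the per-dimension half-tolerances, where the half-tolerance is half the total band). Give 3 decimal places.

Stack each dimension's contribution:
  -A: nom -48.700 → Σnom=-48.700; wc +0.270/-0.270 → slack +0.270/-0.270; half-tol=0.270, Σhalf²=0.072900
  +B: nom +19.640 → Σnom=-29.060; wc +0.120/-0.120 → slack +0.390/-0.390; half-tol=0.120, Σhalf²=0.087300
  +C: nom +15.000 → Σnom=-14.060; wc +0.360/-0.360 → slack +0.750/-0.750; half-tol=0.360, Σhalf²=0.216900
  -D: nom -35.900 → Σnom=-49.960; wc +0.350/-0.350 → slack +1.100/-1.100; half-tol=0.350, Σhalf²=0.339400
  -E: nom -46.500 → Σnom=-96.460; wc +0.440/-0.440 → slack +1.540/-1.540; half-tol=0.440, Σhalf²=0.533000
  +F: nom +22.090 → Σnom=-74.370; wc +0.050/-0.498 → slack +1.590/-2.038; half-tol=0.274, Σhalf²=0.608076
  -G: nom -7.830 → Σnom=-82.200; wc +0.150/-0.300 → slack +1.740/-2.338; half-tol=0.225, Σhalf²=0.658701
  -H: nom -4.920 → Σnom=-87.120; wc +0.375/-0.248 → slack +2.115/-2.586; half-tol=0.311, Σhalf²=0.755733
Nominal = -87.120. Worst-case = [-87.120 - 2.586, -87.120 + 2.115] = [-89.706, -85.005]. RSS = √0.755733 = 0.869.

nominal=-87.120 wc=[-89.706,-85.005] rss=0.869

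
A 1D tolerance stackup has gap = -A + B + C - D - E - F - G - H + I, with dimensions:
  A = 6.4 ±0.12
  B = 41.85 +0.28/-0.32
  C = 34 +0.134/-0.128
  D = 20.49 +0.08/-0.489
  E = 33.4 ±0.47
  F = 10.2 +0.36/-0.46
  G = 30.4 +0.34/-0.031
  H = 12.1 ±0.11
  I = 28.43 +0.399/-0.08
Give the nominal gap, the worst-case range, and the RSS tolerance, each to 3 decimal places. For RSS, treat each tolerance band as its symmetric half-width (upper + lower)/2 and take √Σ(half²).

Stack each dimension's contribution:
  -A: nom -6.400 → Σnom=-6.400; wc +0.120/-0.120 → slack +0.120/-0.120; half-tol=0.120, Σhalf²=0.014400
  +B: nom +41.850 → Σnom=35.450; wc +0.280/-0.320 → slack +0.400/-0.440; half-tol=0.300, Σhalf²=0.104400
  +C: nom +34.000 → Σnom=69.450; wc +0.134/-0.128 → slack +0.534/-0.568; half-tol=0.131, Σhalf²=0.121561
  -D: nom -20.490 → Σnom=48.960; wc +0.489/-0.080 → slack +1.023/-0.648; half-tol=0.284, Σhalf²=0.202501
  -E: nom -33.400 → Σnom=15.560; wc +0.470/-0.470 → slack +1.493/-1.118; half-tol=0.470, Σhalf²=0.423401
  -F: nom -10.200 → Σnom=5.360; wc +0.460/-0.360 → slack +1.953/-1.478; half-tol=0.410, Σhalf²=0.591501
  -G: nom -30.400 → Σnom=-25.040; wc +0.031/-0.340 → slack +1.984/-1.818; half-tol=0.185, Σhalf²=0.625912
  -H: nom -12.100 → Σnom=-37.140; wc +0.110/-0.110 → slack +2.094/-1.928; half-tol=0.110, Σhalf²=0.638012
  +I: nom +28.430 → Σnom=-8.710; wc +0.399/-0.080 → slack +2.493/-2.008; half-tol=0.240, Σhalf²=0.695372
Nominal = -8.710. Worst-case = [-8.710 - 2.008, -8.710 + 2.493] = [-10.718, -6.217]. RSS = √0.695372 = 0.834.

nominal=-8.710 wc=[-10.718,-6.217] rss=0.834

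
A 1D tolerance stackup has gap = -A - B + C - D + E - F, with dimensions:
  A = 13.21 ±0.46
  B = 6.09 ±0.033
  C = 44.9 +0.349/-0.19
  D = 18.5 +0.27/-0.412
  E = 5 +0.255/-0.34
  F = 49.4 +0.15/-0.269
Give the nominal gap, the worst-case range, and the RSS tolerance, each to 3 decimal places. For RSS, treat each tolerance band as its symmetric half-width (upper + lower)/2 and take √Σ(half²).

nominal=-37.300 wc=[-38.743,-35.522] rss=0.731

Stack each dimension's contribution:
  -A: nom -13.210 → Σnom=-13.210; wc +0.460/-0.460 → slack +0.460/-0.460; half-tol=0.460, Σhalf²=0.211600
  -B: nom -6.090 → Σnom=-19.300; wc +0.033/-0.033 → slack +0.493/-0.493; half-tol=0.033, Σhalf²=0.212689
  +C: nom +44.900 → Σnom=25.600; wc +0.349/-0.190 → slack +0.842/-0.683; half-tol=0.269, Σhalf²=0.285319
  -D: nom -18.500 → Σnom=7.100; wc +0.412/-0.270 → slack +1.254/-0.953; half-tol=0.341, Σhalf²=0.401600
  +E: nom +5.000 → Σnom=12.100; wc +0.255/-0.340 → slack +1.509/-1.293; half-tol=0.297, Σhalf²=0.490107
  -F: nom -49.400 → Σnom=-37.300; wc +0.269/-0.150 → slack +1.778/-1.443; half-tol=0.210, Σhalf²=0.533997
Nominal = -37.300. Worst-case = [-37.300 - 1.443, -37.300 + 1.778] = [-38.743, -35.522]. RSS = √0.533997 = 0.731.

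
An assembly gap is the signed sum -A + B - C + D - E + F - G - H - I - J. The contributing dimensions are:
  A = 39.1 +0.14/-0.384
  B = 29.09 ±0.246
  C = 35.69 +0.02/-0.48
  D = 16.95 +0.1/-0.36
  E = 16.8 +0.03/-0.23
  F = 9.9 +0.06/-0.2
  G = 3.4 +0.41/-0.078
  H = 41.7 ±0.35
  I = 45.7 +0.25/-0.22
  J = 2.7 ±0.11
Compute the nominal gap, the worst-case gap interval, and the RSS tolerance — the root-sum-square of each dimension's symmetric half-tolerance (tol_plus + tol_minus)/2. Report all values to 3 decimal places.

Stack each dimension's contribution:
  -A: nom -39.100 → Σnom=-39.100; wc +0.384/-0.140 → slack +0.384/-0.140; half-tol=0.262, Σhalf²=0.068644
  +B: nom +29.090 → Σnom=-10.010; wc +0.246/-0.246 → slack +0.630/-0.386; half-tol=0.246, Σhalf²=0.129160
  -C: nom -35.690 → Σnom=-45.700; wc +0.480/-0.020 → slack +1.110/-0.406; half-tol=0.250, Σhalf²=0.191660
  +D: nom +16.950 → Σnom=-28.750; wc +0.100/-0.360 → slack +1.210/-0.766; half-tol=0.230, Σhalf²=0.244560
  -E: nom -16.800 → Σnom=-45.550; wc +0.230/-0.030 → slack +1.440/-0.796; half-tol=0.130, Σhalf²=0.261460
  +F: nom +9.900 → Σnom=-35.650; wc +0.060/-0.200 → slack +1.500/-0.996; half-tol=0.130, Σhalf²=0.278360
  -G: nom -3.400 → Σnom=-39.050; wc +0.078/-0.410 → slack +1.578/-1.406; half-tol=0.244, Σhalf²=0.337896
  -H: nom -41.700 → Σnom=-80.750; wc +0.350/-0.350 → slack +1.928/-1.756; half-tol=0.350, Σhalf²=0.460396
  -I: nom -45.700 → Σnom=-126.450; wc +0.220/-0.250 → slack +2.148/-2.006; half-tol=0.235, Σhalf²=0.515621
  -J: nom -2.700 → Σnom=-129.150; wc +0.110/-0.110 → slack +2.258/-2.116; half-tol=0.110, Σhalf²=0.527721
Nominal = -129.150. Worst-case = [-129.150 - 2.116, -129.150 + 2.258] = [-131.266, -126.892]. RSS = √0.527721 = 0.726.

nominal=-129.150 wc=[-131.266,-126.892] rss=0.726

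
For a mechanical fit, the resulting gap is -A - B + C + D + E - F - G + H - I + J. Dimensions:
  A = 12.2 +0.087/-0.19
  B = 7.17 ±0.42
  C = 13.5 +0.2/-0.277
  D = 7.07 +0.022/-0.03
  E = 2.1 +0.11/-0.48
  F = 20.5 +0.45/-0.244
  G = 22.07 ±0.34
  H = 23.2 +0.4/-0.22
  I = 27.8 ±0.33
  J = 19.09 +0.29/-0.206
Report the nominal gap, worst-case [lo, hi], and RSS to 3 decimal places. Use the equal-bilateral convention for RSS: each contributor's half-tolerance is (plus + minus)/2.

nominal=-24.780 wc=[-27.620,-22.234] rss=0.918

Stack each dimension's contribution:
  -A: nom -12.200 → Σnom=-12.200; wc +0.190/-0.087 → slack +0.190/-0.087; half-tol=0.139, Σhalf²=0.019182
  -B: nom -7.170 → Σnom=-19.370; wc +0.420/-0.420 → slack +0.610/-0.507; half-tol=0.420, Σhalf²=0.195582
  +C: nom +13.500 → Σnom=-5.870; wc +0.200/-0.277 → slack +0.810/-0.784; half-tol=0.239, Σhalf²=0.252464
  +D: nom +7.070 → Σnom=1.200; wc +0.022/-0.030 → slack +0.832/-0.814; half-tol=0.026, Σhalf²=0.253140
  +E: nom +2.100 → Σnom=3.300; wc +0.110/-0.480 → slack +0.942/-1.294; half-tol=0.295, Σhalf²=0.340166
  -F: nom -20.500 → Σnom=-17.200; wc +0.244/-0.450 → slack +1.186/-1.744; half-tol=0.347, Σhalf²=0.460574
  -G: nom -22.070 → Σnom=-39.270; wc +0.340/-0.340 → slack +1.526/-2.084; half-tol=0.340, Σhalf²=0.576175
  +H: nom +23.200 → Σnom=-16.070; wc +0.400/-0.220 → slack +1.926/-2.304; half-tol=0.310, Σhalf²=0.672274
  -I: nom -27.800 → Σnom=-43.870; wc +0.330/-0.330 → slack +2.256/-2.634; half-tol=0.330, Σhalf²=0.781174
  +J: nom +19.090 → Σnom=-24.780; wc +0.290/-0.206 → slack +2.546/-2.840; half-tol=0.248, Σhalf²=0.842678
Nominal = -24.780. Worst-case = [-24.780 - 2.840, -24.780 + 2.546] = [-27.620, -22.234]. RSS = √0.842678 = 0.918.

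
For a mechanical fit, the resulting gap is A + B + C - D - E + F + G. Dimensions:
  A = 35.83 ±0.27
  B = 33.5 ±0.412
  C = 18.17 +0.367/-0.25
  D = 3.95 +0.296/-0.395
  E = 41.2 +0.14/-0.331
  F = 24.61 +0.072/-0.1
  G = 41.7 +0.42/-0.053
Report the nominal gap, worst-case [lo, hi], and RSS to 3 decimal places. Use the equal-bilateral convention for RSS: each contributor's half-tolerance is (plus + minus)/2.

nominal=108.660 wc=[107.139,110.927] rss=0.759

Stack each dimension's contribution:
  +A: nom +35.830 → Σnom=35.830; wc +0.270/-0.270 → slack +0.270/-0.270; half-tol=0.270, Σhalf²=0.072900
  +B: nom +33.500 → Σnom=69.330; wc +0.412/-0.412 → slack +0.682/-0.682; half-tol=0.412, Σhalf²=0.242644
  +C: nom +18.170 → Σnom=87.500; wc +0.367/-0.250 → slack +1.049/-0.932; half-tol=0.308, Σhalf²=0.337816
  -D: nom -3.950 → Σnom=83.550; wc +0.395/-0.296 → slack +1.444/-1.228; half-tol=0.346, Σhalf²=0.457186
  -E: nom -41.200 → Σnom=42.350; wc +0.331/-0.140 → slack +1.775/-1.368; half-tol=0.236, Σhalf²=0.512647
  +F: nom +24.610 → Σnom=66.960; wc +0.072/-0.100 → slack +1.847/-1.468; half-tol=0.086, Σhalf²=0.520043
  +G: nom +41.700 → Σnom=108.660; wc +0.420/-0.053 → slack +2.267/-1.521; half-tol=0.236, Σhalf²=0.575975
Nominal = 108.660. Worst-case = [108.660 - 1.521, 108.660 + 2.267] = [107.139, 110.927]. RSS = √0.575975 = 0.759.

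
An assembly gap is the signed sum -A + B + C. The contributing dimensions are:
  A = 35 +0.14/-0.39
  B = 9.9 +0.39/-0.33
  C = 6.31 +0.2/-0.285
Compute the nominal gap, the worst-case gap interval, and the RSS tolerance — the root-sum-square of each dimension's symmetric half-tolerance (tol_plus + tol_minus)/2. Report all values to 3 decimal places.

nominal=-18.790 wc=[-19.545,-17.810] rss=0.509

Stack each dimension's contribution:
  -A: nom -35.000 → Σnom=-35.000; wc +0.390/-0.140 → slack +0.390/-0.140; half-tol=0.265, Σhalf²=0.070225
  +B: nom +9.900 → Σnom=-25.100; wc +0.390/-0.330 → slack +0.780/-0.470; half-tol=0.360, Σhalf²=0.199825
  +C: nom +6.310 → Σnom=-18.790; wc +0.200/-0.285 → slack +0.980/-0.755; half-tol=0.242, Σhalf²=0.258631
Nominal = -18.790. Worst-case = [-18.790 - 0.755, -18.790 + 0.980] = [-19.545, -17.810]. RSS = √0.258631 = 0.509.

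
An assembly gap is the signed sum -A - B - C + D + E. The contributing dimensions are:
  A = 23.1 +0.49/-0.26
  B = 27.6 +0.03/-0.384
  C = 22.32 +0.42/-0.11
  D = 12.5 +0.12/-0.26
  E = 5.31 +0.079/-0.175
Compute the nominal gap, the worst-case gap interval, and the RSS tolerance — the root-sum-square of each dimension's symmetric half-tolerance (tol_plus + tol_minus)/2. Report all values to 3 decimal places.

Stack each dimension's contribution:
  -A: nom -23.100 → Σnom=-23.100; wc +0.260/-0.490 → slack +0.260/-0.490; half-tol=0.375, Σhalf²=0.140625
  -B: nom -27.600 → Σnom=-50.700; wc +0.384/-0.030 → slack +0.644/-0.520; half-tol=0.207, Σhalf²=0.183474
  -C: nom -22.320 → Σnom=-73.020; wc +0.110/-0.420 → slack +0.754/-0.940; half-tol=0.265, Σhalf²=0.253699
  +D: nom +12.500 → Σnom=-60.520; wc +0.120/-0.260 → slack +0.874/-1.200; half-tol=0.190, Σhalf²=0.289799
  +E: nom +5.310 → Σnom=-55.210; wc +0.079/-0.175 → slack +0.953/-1.375; half-tol=0.127, Σhalf²=0.305928
Nominal = -55.210. Worst-case = [-55.210 - 1.375, -55.210 + 0.953] = [-56.585, -54.257]. RSS = √0.305928 = 0.553.

nominal=-55.210 wc=[-56.585,-54.257] rss=0.553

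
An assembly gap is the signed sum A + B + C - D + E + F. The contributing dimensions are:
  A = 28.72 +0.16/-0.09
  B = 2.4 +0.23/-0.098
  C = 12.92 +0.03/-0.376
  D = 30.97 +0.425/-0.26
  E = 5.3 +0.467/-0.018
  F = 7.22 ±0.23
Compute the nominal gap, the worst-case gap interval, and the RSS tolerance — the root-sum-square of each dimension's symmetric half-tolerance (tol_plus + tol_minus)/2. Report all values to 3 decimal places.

nominal=25.590 wc=[24.353,26.967] rss=0.559

Stack each dimension's contribution:
  +A: nom +28.720 → Σnom=28.720; wc +0.160/-0.090 → slack +0.160/-0.090; half-tol=0.125, Σhalf²=0.015625
  +B: nom +2.400 → Σnom=31.120; wc +0.230/-0.098 → slack +0.390/-0.188; half-tol=0.164, Σhalf²=0.042521
  +C: nom +12.920 → Σnom=44.040; wc +0.030/-0.376 → slack +0.420/-0.564; half-tol=0.203, Σhalf²=0.083730
  -D: nom -30.970 → Σnom=13.070; wc +0.260/-0.425 → slack +0.680/-0.989; half-tol=0.343, Σhalf²=0.201036
  +E: nom +5.300 → Σnom=18.370; wc +0.467/-0.018 → slack +1.147/-1.007; half-tol=0.243, Σhalf²=0.259843
  +F: nom +7.220 → Σnom=25.590; wc +0.230/-0.230 → slack +1.377/-1.237; half-tol=0.230, Σhalf²=0.312743
Nominal = 25.590. Worst-case = [25.590 - 1.237, 25.590 + 1.377] = [24.353, 26.967]. RSS = √0.312743 = 0.559.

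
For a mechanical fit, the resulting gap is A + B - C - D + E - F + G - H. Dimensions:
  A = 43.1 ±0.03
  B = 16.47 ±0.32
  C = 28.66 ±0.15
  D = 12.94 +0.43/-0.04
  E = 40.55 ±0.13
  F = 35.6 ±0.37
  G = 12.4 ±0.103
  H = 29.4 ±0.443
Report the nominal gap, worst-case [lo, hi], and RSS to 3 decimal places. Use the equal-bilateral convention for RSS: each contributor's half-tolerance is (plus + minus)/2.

Stack each dimension's contribution:
  +A: nom +43.100 → Σnom=43.100; wc +0.030/-0.030 → slack +0.030/-0.030; half-tol=0.030, Σhalf²=0.000900
  +B: nom +16.470 → Σnom=59.570; wc +0.320/-0.320 → slack +0.350/-0.350; half-tol=0.320, Σhalf²=0.103300
  -C: nom -28.660 → Σnom=30.910; wc +0.150/-0.150 → slack +0.500/-0.500; half-tol=0.150, Σhalf²=0.125800
  -D: nom -12.940 → Σnom=17.970; wc +0.040/-0.430 → slack +0.540/-0.930; half-tol=0.235, Σhalf²=0.181025
  +E: nom +40.550 → Σnom=58.520; wc +0.130/-0.130 → slack +0.670/-1.060; half-tol=0.130, Σhalf²=0.197925
  -F: nom -35.600 → Σnom=22.920; wc +0.370/-0.370 → slack +1.040/-1.430; half-tol=0.370, Σhalf²=0.334825
  +G: nom +12.400 → Σnom=35.320; wc +0.103/-0.103 → slack +1.143/-1.533; half-tol=0.103, Σhalf²=0.345434
  -H: nom -29.400 → Σnom=5.920; wc +0.443/-0.443 → slack +1.586/-1.976; half-tol=0.443, Σhalf²=0.541683
Nominal = 5.920. Worst-case = [5.920 - 1.976, 5.920 + 1.586] = [3.944, 7.506]. RSS = √0.541683 = 0.736.

nominal=5.920 wc=[3.944,7.506] rss=0.736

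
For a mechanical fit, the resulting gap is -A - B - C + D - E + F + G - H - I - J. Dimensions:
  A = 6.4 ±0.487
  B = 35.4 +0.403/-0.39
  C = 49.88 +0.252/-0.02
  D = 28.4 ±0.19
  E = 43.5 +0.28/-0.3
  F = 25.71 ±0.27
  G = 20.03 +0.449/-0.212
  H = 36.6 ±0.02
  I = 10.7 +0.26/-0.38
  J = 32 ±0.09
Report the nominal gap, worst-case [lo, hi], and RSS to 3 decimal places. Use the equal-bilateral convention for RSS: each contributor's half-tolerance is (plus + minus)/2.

Stack each dimension's contribution:
  -A: nom -6.400 → Σnom=-6.400; wc +0.487/-0.487 → slack +0.487/-0.487; half-tol=0.487, Σhalf²=0.237169
  -B: nom -35.400 → Σnom=-41.800; wc +0.390/-0.403 → slack +0.877/-0.890; half-tol=0.397, Σhalf²=0.394381
  -C: nom -49.880 → Σnom=-91.680; wc +0.020/-0.252 → slack +0.897/-1.142; half-tol=0.136, Σhalf²=0.412877
  +D: nom +28.400 → Σnom=-63.280; wc +0.190/-0.190 → slack +1.087/-1.332; half-tol=0.190, Σhalf²=0.448977
  -E: nom -43.500 → Σnom=-106.780; wc +0.300/-0.280 → slack +1.387/-1.612; half-tol=0.290, Σhalf²=0.533077
  +F: nom +25.710 → Σnom=-81.070; wc +0.270/-0.270 → slack +1.657/-1.882; half-tol=0.270, Σhalf²=0.605977
  +G: nom +20.030 → Σnom=-61.040; wc +0.449/-0.212 → slack +2.106/-2.094; half-tol=0.331, Σhalf²=0.715207
  -H: nom -36.600 → Σnom=-97.640; wc +0.020/-0.020 → slack +2.126/-2.114; half-tol=0.020, Σhalf²=0.715607
  -I: nom -10.700 → Σnom=-108.340; wc +0.380/-0.260 → slack +2.506/-2.374; half-tol=0.320, Σhalf²=0.818007
  -J: nom -32.000 → Σnom=-140.340; wc +0.090/-0.090 → slack +2.596/-2.464; half-tol=0.090, Σhalf²=0.826107
Nominal = -140.340. Worst-case = [-140.340 - 2.464, -140.340 + 2.596] = [-142.804, -137.744]. RSS = √0.826107 = 0.909.

nominal=-140.340 wc=[-142.804,-137.744] rss=0.909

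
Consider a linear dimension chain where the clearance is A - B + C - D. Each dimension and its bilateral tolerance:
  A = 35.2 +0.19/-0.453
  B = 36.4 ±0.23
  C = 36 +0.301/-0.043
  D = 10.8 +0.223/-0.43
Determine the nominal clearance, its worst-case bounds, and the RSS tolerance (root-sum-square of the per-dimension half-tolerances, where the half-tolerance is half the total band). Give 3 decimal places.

Stack each dimension's contribution:
  +A: nom +35.200 → Σnom=35.200; wc +0.190/-0.453 → slack +0.190/-0.453; half-tol=0.322, Σhalf²=0.103362
  -B: nom -36.400 → Σnom=-1.200; wc +0.230/-0.230 → slack +0.420/-0.683; half-tol=0.230, Σhalf²=0.156262
  +C: nom +36.000 → Σnom=34.800; wc +0.301/-0.043 → slack +0.721/-0.726; half-tol=0.172, Σhalf²=0.185846
  -D: nom -10.800 → Σnom=24.000; wc +0.430/-0.223 → slack +1.151/-0.949; half-tol=0.327, Σhalf²=0.292449
Nominal = 24.000. Worst-case = [24.000 - 0.949, 24.000 + 1.151] = [23.051, 25.151]. RSS = √0.292449 = 0.541.

nominal=24.000 wc=[23.051,25.151] rss=0.541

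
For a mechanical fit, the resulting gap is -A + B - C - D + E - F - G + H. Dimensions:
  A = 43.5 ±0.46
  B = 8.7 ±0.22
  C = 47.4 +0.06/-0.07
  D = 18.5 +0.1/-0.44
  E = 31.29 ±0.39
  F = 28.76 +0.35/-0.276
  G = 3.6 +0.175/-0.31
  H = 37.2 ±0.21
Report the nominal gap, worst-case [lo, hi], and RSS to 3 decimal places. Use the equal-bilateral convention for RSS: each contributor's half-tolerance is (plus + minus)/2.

nominal=-64.570 wc=[-66.535,-62.194] rss=0.831

Stack each dimension's contribution:
  -A: nom -43.500 → Σnom=-43.500; wc +0.460/-0.460 → slack +0.460/-0.460; half-tol=0.460, Σhalf²=0.211600
  +B: nom +8.700 → Σnom=-34.800; wc +0.220/-0.220 → slack +0.680/-0.680; half-tol=0.220, Σhalf²=0.260000
  -C: nom -47.400 → Σnom=-82.200; wc +0.070/-0.060 → slack +0.750/-0.740; half-tol=0.065, Σhalf²=0.264225
  -D: nom -18.500 → Σnom=-100.700; wc +0.440/-0.100 → slack +1.190/-0.840; half-tol=0.270, Σhalf²=0.337125
  +E: nom +31.290 → Σnom=-69.410; wc +0.390/-0.390 → slack +1.580/-1.230; half-tol=0.390, Σhalf²=0.489225
  -F: nom -28.760 → Σnom=-98.170; wc +0.276/-0.350 → slack +1.856/-1.580; half-tol=0.313, Σhalf²=0.587194
  -G: nom -3.600 → Σnom=-101.770; wc +0.310/-0.175 → slack +2.166/-1.755; half-tol=0.242, Σhalf²=0.646000
  +H: nom +37.200 → Σnom=-64.570; wc +0.210/-0.210 → slack +2.376/-1.965; half-tol=0.210, Σhalf²=0.690100
Nominal = -64.570. Worst-case = [-64.570 - 1.965, -64.570 + 2.376] = [-66.535, -62.194]. RSS = √0.690100 = 0.831.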